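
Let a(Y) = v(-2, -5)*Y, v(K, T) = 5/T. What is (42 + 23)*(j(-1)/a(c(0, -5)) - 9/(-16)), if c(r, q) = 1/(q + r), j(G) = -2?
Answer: -9815/16 ≈ -613.44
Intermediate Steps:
a(Y) = -Y (a(Y) = (5/(-5))*Y = (5*(-1/5))*Y = -Y)
(42 + 23)*(j(-1)/a(c(0, -5)) - 9/(-16)) = (42 + 23)*(-2/((-1/(-5 + 0))) - 9/(-16)) = 65*(-2/((-1/(-5))) - 9*(-1/16)) = 65*(-2/((-1*(-1/5))) + 9/16) = 65*(-2/1/5 + 9/16) = 65*(-2*5 + 9/16) = 65*(-10 + 9/16) = 65*(-151/16) = -9815/16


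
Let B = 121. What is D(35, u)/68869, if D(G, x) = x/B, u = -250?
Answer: -250/8333149 ≈ -3.0001e-5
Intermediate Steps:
D(G, x) = x/121
D(35, u)/68869 = ((1/121)*(-250))/68869 = -250/121*1/68869 = -250/8333149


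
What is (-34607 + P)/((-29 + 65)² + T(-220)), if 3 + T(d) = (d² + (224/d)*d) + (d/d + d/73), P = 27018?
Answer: -553997/3643794 ≈ -0.15204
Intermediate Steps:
T(d) = 222 + d² + d/73 (T(d) = -3 + ((d² + (224/d)*d) + (d/d + d/73)) = -3 + ((d² + 224) + (1 + d*(1/73))) = -3 + ((224 + d²) + (1 + d/73)) = -3 + (225 + d² + d/73) = 222 + d² + d/73)
(-34607 + P)/((-29 + 65)² + T(-220)) = (-34607 + 27018)/((-29 + 65)² + (222 + (-220)² + (1/73)*(-220))) = -7589/(36² + (222 + 48400 - 220/73)) = -7589/(1296 + 3549186/73) = -7589/3643794/73 = -7589*73/3643794 = -553997/3643794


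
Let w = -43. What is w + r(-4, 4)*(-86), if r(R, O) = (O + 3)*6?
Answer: -3655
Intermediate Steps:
r(R, O) = 18 + 6*O (r(R, O) = (3 + O)*6 = 18 + 6*O)
w + r(-4, 4)*(-86) = -43 + (18 + 6*4)*(-86) = -43 + (18 + 24)*(-86) = -43 + 42*(-86) = -43 - 3612 = -3655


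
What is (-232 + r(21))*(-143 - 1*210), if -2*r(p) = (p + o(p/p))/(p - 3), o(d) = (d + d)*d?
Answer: 2956375/36 ≈ 82122.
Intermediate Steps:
o(d) = 2*d² (o(d) = (2*d)*d = 2*d²)
r(p) = -(2 + p)/(2*(-3 + p)) (r(p) = -(p + 2*(p/p)²)/(2*(p - 3)) = -(p + 2*1²)/(2*(-3 + p)) = -(p + 2*1)/(2*(-3 + p)) = -(p + 2)/(2*(-3 + p)) = -(2 + p)/(2*(-3 + p)))
(-232 + r(21))*(-143 - 1*210) = (-232 + (-2 - 1*21)/(2*(-3 + 21)))*(-143 - 1*210) = (-232 + (½)*(-2 - 21)/18)*(-143 - 210) = (-232 + (½)*(1/18)*(-23))*(-353) = (-232 - 23/36)*(-353) = -8375/36*(-353) = 2956375/36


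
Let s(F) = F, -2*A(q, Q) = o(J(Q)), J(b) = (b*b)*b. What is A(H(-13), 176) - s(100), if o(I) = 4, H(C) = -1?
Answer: -102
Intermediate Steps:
J(b) = b³ (J(b) = b²*b = b³)
A(q, Q) = -2 (A(q, Q) = -½*4 = -2)
A(H(-13), 176) - s(100) = -2 - 1*100 = -2 - 100 = -102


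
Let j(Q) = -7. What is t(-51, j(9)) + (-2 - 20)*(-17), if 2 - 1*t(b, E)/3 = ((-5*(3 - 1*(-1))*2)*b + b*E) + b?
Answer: -6658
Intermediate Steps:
t(b, E) = 6 + 117*b - 3*E*b (t(b, E) = 6 - 3*(((-5*(3 - 1*(-1))*2)*b + b*E) + b) = 6 - 3*(((-5*(3 + 1)*2)*b + E*b) + b) = 6 - 3*(((-5*4*2)*b + E*b) + b) = 6 - 3*(((-20*2)*b + E*b) + b) = 6 - 3*((-40*b + E*b) + b) = 6 - 3*(-39*b + E*b) = 6 + (117*b - 3*E*b) = 6 + 117*b - 3*E*b)
t(-51, j(9)) + (-2 - 20)*(-17) = (6 + 117*(-51) - 3*(-7)*(-51)) + (-2 - 20)*(-17) = (6 - 5967 - 1071) - 22*(-17) = -7032 + 374 = -6658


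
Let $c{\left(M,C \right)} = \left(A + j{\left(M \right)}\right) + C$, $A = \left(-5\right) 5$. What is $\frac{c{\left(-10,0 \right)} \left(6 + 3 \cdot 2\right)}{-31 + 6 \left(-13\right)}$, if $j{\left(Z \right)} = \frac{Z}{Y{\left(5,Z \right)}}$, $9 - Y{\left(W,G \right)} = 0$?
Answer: $\frac{940}{327} \approx 2.8746$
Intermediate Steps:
$Y{\left(W,G \right)} = 9$ ($Y{\left(W,G \right)} = 9 - 0 = 9 + 0 = 9$)
$A = -25$
$j{\left(Z \right)} = \frac{Z}{9}$
$c{\left(M,C \right)} = -25 + C + \frac{M}{9}$ ($c{\left(M,C \right)} = \left(-25 + \frac{M}{9}\right) + C = -25 + C + \frac{M}{9}$)
$\frac{c{\left(-10,0 \right)} \left(6 + 3 \cdot 2\right)}{-31 + 6 \left(-13\right)} = \frac{\left(-25 + 0 + \frac{1}{9} \left(-10\right)\right) \left(6 + 3 \cdot 2\right)}{-31 + 6 \left(-13\right)} = \frac{\left(-25 + 0 - \frac{10}{9}\right) \left(6 + 6\right)}{-31 - 78} = \frac{\left(- \frac{235}{9}\right) 12}{-109} = \left(- \frac{940}{3}\right) \left(- \frac{1}{109}\right) = \frac{940}{327}$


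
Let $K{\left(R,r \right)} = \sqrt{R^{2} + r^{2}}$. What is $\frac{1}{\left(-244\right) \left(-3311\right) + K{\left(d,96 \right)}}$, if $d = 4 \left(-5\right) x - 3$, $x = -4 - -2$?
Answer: $\frac{807884}{652676546871} - \frac{\sqrt{10585}}{652676546871} \approx 1.2376 \cdot 10^{-6}$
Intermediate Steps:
$x = -2$ ($x = -4 + 2 = -2$)
$d = 37$ ($d = 4 \left(-5\right) \left(-2\right) - 3 = \left(-20\right) \left(-2\right) - 3 = 40 - 3 = 37$)
$\frac{1}{\left(-244\right) \left(-3311\right) + K{\left(d,96 \right)}} = \frac{1}{\left(-244\right) \left(-3311\right) + \sqrt{37^{2} + 96^{2}}} = \frac{1}{807884 + \sqrt{1369 + 9216}} = \frac{1}{807884 + \sqrt{10585}}$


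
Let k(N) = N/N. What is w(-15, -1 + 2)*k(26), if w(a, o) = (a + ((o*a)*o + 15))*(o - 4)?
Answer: 45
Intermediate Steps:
w(a, o) = (-4 + o)*(15 + a + a*o²) (w(a, o) = (a + ((a*o)*o + 15))*(-4 + o) = (a + (a*o² + 15))*(-4 + o) = (a + (15 + a*o²))*(-4 + o) = (15 + a + a*o²)*(-4 + o) = (-4 + o)*(15 + a + a*o²))
k(N) = 1
w(-15, -1 + 2)*k(26) = (-60 - 4*(-15) + 15*(-1 + 2) - 15*(-1 + 2) - 15*(-1 + 2)³ - 4*(-15)*(-1 + 2)²)*1 = (-60 + 60 + 15*1 - 15*1 - 15*1³ - 4*(-15)*1²)*1 = (-60 + 60 + 15 - 15 - 15*1 - 4*(-15)*1)*1 = (-60 + 60 + 15 - 15 - 15 + 60)*1 = 45*1 = 45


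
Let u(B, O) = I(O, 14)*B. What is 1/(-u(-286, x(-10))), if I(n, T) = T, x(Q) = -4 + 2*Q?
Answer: 1/4004 ≈ 0.00024975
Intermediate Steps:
u(B, O) = 14*B
1/(-u(-286, x(-10))) = 1/(-14*(-286)) = 1/(-1*(-4004)) = 1/4004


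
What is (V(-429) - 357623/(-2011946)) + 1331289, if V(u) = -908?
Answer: 2676655089049/2011946 ≈ 1.3304e+6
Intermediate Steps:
(V(-429) - 357623/(-2011946)) + 1331289 = (-908 - 357623/(-2011946)) + 1331289 = (-908 - 357623*(-1/2011946)) + 1331289 = (-908 + 357623/2011946) + 1331289 = -1826489345/2011946 + 1331289 = 2676655089049/2011946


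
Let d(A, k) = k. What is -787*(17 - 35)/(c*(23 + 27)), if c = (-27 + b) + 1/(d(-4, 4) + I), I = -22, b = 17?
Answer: -127494/4525 ≈ -28.175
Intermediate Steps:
c = -181/18 (c = (-27 + 17) + 1/(4 - 22) = -10 + 1/(-18) = -10 - 1/18 = -181/18 ≈ -10.056)
-787*(17 - 35)/(c*(23 + 27)) = -787*(-18*(17 - 35)/(181*(23 + 27))) = -787/((-4525/(9*(-18)))) = -787/((-4525*(-1)/(9*18))) = -787/((-181/18*(-25/9))) = -787/4525/162 = -787*162/4525 = -127494/4525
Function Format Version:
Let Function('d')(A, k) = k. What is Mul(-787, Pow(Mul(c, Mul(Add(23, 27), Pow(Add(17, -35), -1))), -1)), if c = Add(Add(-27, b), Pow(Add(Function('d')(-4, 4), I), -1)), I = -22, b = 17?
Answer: Rational(-127494, 4525) ≈ -28.175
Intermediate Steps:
c = Rational(-181, 18) (c = Add(Add(-27, 17), Pow(Add(4, -22), -1)) = Add(-10, Pow(-18, -1)) = Add(-10, Rational(-1, 18)) = Rational(-181, 18) ≈ -10.056)
Mul(-787, Pow(Mul(c, Mul(Add(23, 27), Pow(Add(17, -35), -1))), -1)) = Mul(-787, Pow(Mul(Rational(-181, 18), Mul(Add(23, 27), Pow(Add(17, -35), -1))), -1)) = Mul(-787, Pow(Mul(Rational(-181, 18), Mul(50, Pow(-18, -1))), -1)) = Mul(-787, Pow(Mul(Rational(-181, 18), Mul(50, Rational(-1, 18))), -1)) = Mul(-787, Pow(Mul(Rational(-181, 18), Rational(-25, 9)), -1)) = Mul(-787, Pow(Rational(4525, 162), -1)) = Mul(-787, Rational(162, 4525)) = Rational(-127494, 4525)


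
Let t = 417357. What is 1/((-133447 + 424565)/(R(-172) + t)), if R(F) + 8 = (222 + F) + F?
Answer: 417227/291118 ≈ 1.4332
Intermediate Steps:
R(F) = 214 + 2*F (R(F) = -8 + ((222 + F) + F) = -8 + (222 + 2*F) = 214 + 2*F)
1/((-133447 + 424565)/(R(-172) + t)) = 1/((-133447 + 424565)/((214 + 2*(-172)) + 417357)) = 1/(291118/((214 - 344) + 417357)) = 1/(291118/(-130 + 417357)) = 1/(291118/417227) = 417227/291118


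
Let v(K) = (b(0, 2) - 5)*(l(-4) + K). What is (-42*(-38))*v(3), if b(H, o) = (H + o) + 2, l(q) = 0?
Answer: -4788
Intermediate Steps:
b(H, o) = 2 + H + o
v(K) = -K (v(K) = ((2 + 0 + 2) - 5)*(0 + K) = (4 - 5)*K = -K)
(-42*(-38))*v(3) = (-42*(-38))*(-1*3) = 1596*(-3) = -4788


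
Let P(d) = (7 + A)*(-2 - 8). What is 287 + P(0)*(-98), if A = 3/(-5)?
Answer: 6559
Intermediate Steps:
A = -⅗ (A = 3*(-⅕) = -⅗ ≈ -0.60000)
P(d) = -64 (P(d) = (7 - ⅗)*(-2 - 8) = (32/5)*(-10) = -64)
287 + P(0)*(-98) = 287 - 64*(-98) = 287 + 6272 = 6559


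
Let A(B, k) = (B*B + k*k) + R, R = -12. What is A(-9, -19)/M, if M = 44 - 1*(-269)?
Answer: 430/313 ≈ 1.3738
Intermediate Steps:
A(B, k) = -12 + B**2 + k**2 (A(B, k) = (B*B + k*k) - 12 = (B**2 + k**2) - 12 = -12 + B**2 + k**2)
M = 313 (M = 44 + 269 = 313)
A(-9, -19)/M = (-12 + (-9)**2 + (-19)**2)/313 = (-12 + 81 + 361)*(1/313) = 430*(1/313) = 430/313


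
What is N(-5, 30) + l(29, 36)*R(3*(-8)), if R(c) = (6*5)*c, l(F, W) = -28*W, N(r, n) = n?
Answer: 725790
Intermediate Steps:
R(c) = 30*c
N(-5, 30) + l(29, 36)*R(3*(-8)) = 30 + (-28*36)*(30*(3*(-8))) = 30 - 30240*(-24) = 30 - 1008*(-720) = 30 + 725760 = 725790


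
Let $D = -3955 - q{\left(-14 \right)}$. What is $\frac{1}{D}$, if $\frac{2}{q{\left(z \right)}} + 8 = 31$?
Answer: $- \frac{23}{90967} \approx -0.00025284$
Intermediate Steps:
$q{\left(z \right)} = \frac{2}{23}$ ($q{\left(z \right)} = \frac{2}{-8 + 31} = \frac{2}{23}$)
$D = - \frac{90967}{23}$ ($D = -3955 - \frac{2}{23} = - \frac{90967}{23} \approx -3955.1$)
$\frac{1}{D} = \frac{1}{- \frac{90967}{23}} = - \frac{23}{90967}$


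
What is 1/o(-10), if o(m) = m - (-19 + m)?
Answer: 1/19 ≈ 0.052632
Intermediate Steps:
o(m) = 19 (o(m) = m + (19 - m) = 19)
1/o(-10) = 1/19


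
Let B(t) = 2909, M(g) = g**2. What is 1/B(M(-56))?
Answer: 1/2909 ≈ 0.00034376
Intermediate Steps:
1/B(M(-56)) = 1/2909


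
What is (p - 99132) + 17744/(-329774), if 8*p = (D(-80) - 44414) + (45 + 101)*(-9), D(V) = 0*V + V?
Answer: -17289729918/164887 ≈ -1.0486e+5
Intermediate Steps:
D(V) = V (D(V) = 0 + V = V)
p = -5726 (p = ((-80 - 44414) + (45 + 101)*(-9))/8 = (-44494 + 146*(-9))/8 = (-44494 - 1314)/8 = (1/8)*(-45808) = -5726)
(p - 99132) + 17744/(-329774) = (-5726 - 99132) + 17744/(-329774) = -104858 + 17744*(-1/329774) = -104858 - 8872/164887 = -17289729918/164887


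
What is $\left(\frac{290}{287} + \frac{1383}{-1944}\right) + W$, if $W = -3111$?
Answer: $- \frac{578515723}{185976} \approx -3110.7$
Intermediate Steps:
$\left(\frac{290}{287} + \frac{1383}{-1944}\right) + W = \left(\frac{290}{287} + \frac{1383}{-1944}\right) - 3111 = \left(290 \cdot \frac{1}{287} + 1383 \left(- \frac{1}{1944}\right)\right) - 3111 = \left(\frac{290}{287} - \frac{461}{648}\right) - 3111 = \frac{55613}{185976} - 3111 = - \frac{578515723}{185976}$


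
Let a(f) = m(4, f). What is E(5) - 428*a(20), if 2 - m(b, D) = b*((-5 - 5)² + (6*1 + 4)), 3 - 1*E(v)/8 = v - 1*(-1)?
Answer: 187440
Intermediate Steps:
E(v) = 16 - 8*v (E(v) = 24 - 8*(v - 1*(-1)) = 24 - 8*(v + 1) = 24 - 8*(1 + v) = 24 + (-8 - 8*v) = 16 - 8*v)
m(b, D) = 2 - 110*b (m(b, D) = 2 - b*((-5 - 5)² + (6*1 + 4)) = 2 - b*((-10)² + (6 + 4)) = 2 - b*(100 + 10) = 2 - b*110 = 2 - 110*b)
a(f) = -438 (a(f) = 2 - 110*4 = 2 - 440 = -438)
E(5) - 428*a(20) = (16 - 8*5) - 428*(-438) = (16 - 40) + 187464 = -24 + 187464 = 187440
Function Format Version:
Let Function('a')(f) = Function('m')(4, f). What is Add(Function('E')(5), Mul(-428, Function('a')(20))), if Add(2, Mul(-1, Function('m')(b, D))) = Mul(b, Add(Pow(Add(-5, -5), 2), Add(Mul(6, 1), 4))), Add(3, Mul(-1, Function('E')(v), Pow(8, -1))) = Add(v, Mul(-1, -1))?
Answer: 187440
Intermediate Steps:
Function('E')(v) = Add(16, Mul(-8, v)) (Function('E')(v) = Add(24, Mul(-8, Add(v, Mul(-1, -1)))) = Add(24, Mul(-8, Add(v, 1))) = Add(24, Mul(-8, Add(1, v))) = Add(24, Add(-8, Mul(-8, v))) = Add(16, Mul(-8, v)))
Function('m')(b, D) = Add(2, Mul(-110, b)) (Function('m')(b, D) = Add(2, Mul(-1, Mul(b, Add(Pow(Add(-5, -5), 2), Add(Mul(6, 1), 4))))) = Add(2, Mul(-1, Mul(b, Add(Pow(-10, 2), Add(6, 4))))) = Add(2, Mul(-1, Mul(b, Add(100, 10)))) = Add(2, Mul(-1, Mul(b, 110))) = Add(2, Mul(-1, Mul(110, b))) = Add(2, Mul(-110, b)))
Function('a')(f) = -438 (Function('a')(f) = Add(2, Mul(-110, 4)) = Add(2, -440) = -438)
Add(Function('E')(5), Mul(-428, Function('a')(20))) = Add(Add(16, Mul(-8, 5)), Mul(-428, -438)) = Add(Add(16, -40), 187464) = Add(-24, 187464) = 187440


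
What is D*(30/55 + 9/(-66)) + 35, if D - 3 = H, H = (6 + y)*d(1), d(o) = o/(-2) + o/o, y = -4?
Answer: 403/11 ≈ 36.636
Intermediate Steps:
d(o) = 1 - o/2 (d(o) = o*(-½) + 1 = -o/2 + 1 = 1 - o/2)
H = 1 (H = (6 - 4)*(1 - ½*1) = 2*(1 - ½) = 2*(½) = 1)
D = 4 (D = 3 + 1 = 4)
D*(30/55 + 9/(-66)) + 35 = 4*(30/55 + 9/(-66)) + 35 = 4*(30*(1/55) + 9*(-1/66)) + 35 = 4*(6/11 - 3/22) + 35 = 4*(9/22) + 35 = 18/11 + 35 = 403/11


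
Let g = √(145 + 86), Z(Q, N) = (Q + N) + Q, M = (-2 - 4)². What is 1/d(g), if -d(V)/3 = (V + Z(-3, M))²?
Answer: -377/447561 + 20*√231/447561 ≈ -0.00016317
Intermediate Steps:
M = 36 (M = (-6)² = 36)
Z(Q, N) = N + 2*Q (Z(Q, N) = (N + Q) + Q = N + 2*Q)
g = √231 ≈ 15.199
d(V) = -3*(30 + V)² (d(V) = -3*(V + (36 + 2*(-3)))² = -3*(V + (36 - 6))² = -3*(V + 30)² = -3*(30 + V)²)
1/d(g) = 1/(-3*(30 + √231)²) = -1/(3*(30 + √231)²)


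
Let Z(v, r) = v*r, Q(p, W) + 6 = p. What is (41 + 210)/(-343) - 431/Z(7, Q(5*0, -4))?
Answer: 19613/2058 ≈ 9.5301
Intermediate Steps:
Q(p, W) = -6 + p
Z(v, r) = r*v
(41 + 210)/(-343) - 431/Z(7, Q(5*0, -4)) = (41 + 210)/(-343) - 431*1/(7*(-6 + 5*0)) = 251*(-1/343) - 431*1/(7*(-6 + 0)) = -251/343 - 431/((-6*7)) = -251/343 - 431/(-42) = -251/343 - 431*(-1/42) = -251/343 + 431/42 = 19613/2058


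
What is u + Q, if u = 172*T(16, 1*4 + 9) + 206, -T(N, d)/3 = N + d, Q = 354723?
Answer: 339965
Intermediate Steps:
T(N, d) = -3*N - 3*d (T(N, d) = -3*(N + d) = -3*N - 3*d)
u = -14758 (u = 172*(-3*16 - 3*(1*4 + 9)) + 206 = 172*(-48 - 3*(4 + 9)) + 206 = 172*(-48 - 3*13) + 206 = 172*(-48 - 39) + 206 = 172*(-87) + 206 = -14964 + 206 = -14758)
u + Q = -14758 + 354723 = 339965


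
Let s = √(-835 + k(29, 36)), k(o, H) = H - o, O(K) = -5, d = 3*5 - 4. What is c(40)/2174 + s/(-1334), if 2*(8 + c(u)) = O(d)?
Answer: -21/4348 - 3*I*√23/667 ≈ -0.0048298 - 0.02157*I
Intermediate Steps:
d = 11 (d = 15 - 4 = 11)
c(u) = -21/2 (c(u) = -8 + (½)*(-5) = -8 - 5/2 = -21/2)
s = 6*I*√23 (s = √(-835 + (36 - 1*29)) = √(-835 + (36 - 29)) = √(-835 + 7) = √(-828) = 6*I*√23 ≈ 28.775*I)
c(40)/2174 + s/(-1334) = -21/2/2174 + (6*I*√23)/(-1334) = -21/2*1/2174 + (6*I*√23)*(-1/1334) = -21/4348 - 3*I*√23/667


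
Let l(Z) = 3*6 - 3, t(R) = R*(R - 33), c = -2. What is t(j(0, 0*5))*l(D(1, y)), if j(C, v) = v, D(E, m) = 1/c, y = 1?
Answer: 0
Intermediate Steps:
D(E, m) = -½ (D(E, m) = 1/(-2) = -½)
t(R) = R*(-33 + R)
l(Z) = 15 (l(Z) = 18 - 3 = 15)
t(j(0, 0*5))*l(D(1, y)) = ((0*5)*(-33 + 0*5))*15 = (0*(-33 + 0))*15 = (0*(-33))*15 = 0*15 = 0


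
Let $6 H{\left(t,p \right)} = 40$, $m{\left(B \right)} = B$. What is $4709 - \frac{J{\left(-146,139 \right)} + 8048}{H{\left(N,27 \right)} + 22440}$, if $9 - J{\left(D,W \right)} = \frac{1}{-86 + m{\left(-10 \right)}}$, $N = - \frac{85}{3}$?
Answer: $\frac{10146556447}{2154880} \approx 4708.6$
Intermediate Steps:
$N = - \frac{85}{3}$ ($N = \left(-85\right) \frac{1}{3} = - \frac{85}{3} \approx -28.333$)
$H{\left(t,p \right)} = \frac{20}{3}$ ($H{\left(t,p \right)} = \frac{1}{6} \cdot 40 = \frac{20}{3}$)
$J{\left(D,W \right)} = \frac{865}{96}$ ($J{\left(D,W \right)} = 9 - \frac{1}{-86 - 10} = 9 - \frac{1}{-96} = 9 - - \frac{1}{96} = 9 + \frac{1}{96} = \frac{865}{96}$)
$4709 - \frac{J{\left(-146,139 \right)} + 8048}{H{\left(N,27 \right)} + 22440} = 4709 - \frac{\frac{865}{96} + 8048}{\frac{20}{3} + 22440} = 4709 - \frac{773473}{96 \cdot \frac{67340}{3}} = 4709 - \frac{773473}{96} \cdot \frac{3}{67340} = 4709 - \frac{773473}{2154880} = \frac{10146556447}{2154880}$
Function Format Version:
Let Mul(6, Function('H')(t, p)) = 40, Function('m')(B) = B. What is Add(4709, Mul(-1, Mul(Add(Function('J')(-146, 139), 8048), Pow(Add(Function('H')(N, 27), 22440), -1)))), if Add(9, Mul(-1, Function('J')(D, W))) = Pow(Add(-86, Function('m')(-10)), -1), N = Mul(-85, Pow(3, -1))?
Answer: Rational(10146556447, 2154880) ≈ 4708.6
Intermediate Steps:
N = Rational(-85, 3) (N = Mul(-85, Rational(1, 3)) = Rational(-85, 3) ≈ -28.333)
Function('H')(t, p) = Rational(20, 3) (Function('H')(t, p) = Mul(Rational(1, 6), 40) = Rational(20, 3))
Function('J')(D, W) = Rational(865, 96) (Function('J')(D, W) = Add(9, Mul(-1, Pow(Add(-86, -10), -1))) = Add(9, Mul(-1, Pow(-96, -1))) = Add(9, Mul(-1, Rational(-1, 96))) = Add(9, Rational(1, 96)) = Rational(865, 96))
Add(4709, Mul(-1, Mul(Add(Function('J')(-146, 139), 8048), Pow(Add(Function('H')(N, 27), 22440), -1)))) = Add(4709, Mul(-1, Mul(Add(Rational(865, 96), 8048), Pow(Add(Rational(20, 3), 22440), -1)))) = Add(4709, Mul(-1, Mul(Rational(773473, 96), Pow(Rational(67340, 3), -1)))) = Add(4709, Mul(-1, Mul(Rational(773473, 96), Rational(3, 67340)))) = Add(4709, Mul(-1, Rational(773473, 2154880))) = Add(4709, Rational(-773473, 2154880)) = Rational(10146556447, 2154880)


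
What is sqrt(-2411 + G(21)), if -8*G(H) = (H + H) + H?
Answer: I*sqrt(38702)/4 ≈ 49.182*I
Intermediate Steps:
G(H) = -3*H/8 (G(H) = -((H + H) + H)/8 = -(2*H + H)/8 = -3*H/8)
sqrt(-2411 + G(21)) = sqrt(-2411 - 3/8*21) = sqrt(-2411 - 63/8) = sqrt(-19351/8) = I*sqrt(38702)/4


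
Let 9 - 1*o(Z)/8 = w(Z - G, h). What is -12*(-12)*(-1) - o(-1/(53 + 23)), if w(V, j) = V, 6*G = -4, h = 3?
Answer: -12014/57 ≈ -210.77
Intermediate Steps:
G = -⅔ (G = (⅙)*(-4) = -⅔ ≈ -0.66667)
o(Z) = 200/3 - 8*Z (o(Z) = 72 - 8*(Z - 1*(-⅔)) = 72 - 8*(Z + ⅔) = 72 - 8*(⅔ + Z) = 72 + (-16/3 - 8*Z) = 200/3 - 8*Z)
-12*(-12)*(-1) - o(-1/(53 + 23)) = -12*(-12)*(-1) - (200/3 - (-8)/(53 + 23)) = 144*(-1) - (200/3 - (-8)/76) = -144 - (200/3 - (-8)/76) = -144 - (200/3 - 8*(-1/76)) = -144 - (200/3 + 2/19) = -144 - 1*3806/57 = -144 - 3806/57 = -12014/57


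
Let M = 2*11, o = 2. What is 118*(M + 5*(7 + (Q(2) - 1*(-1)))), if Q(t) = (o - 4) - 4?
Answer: 3776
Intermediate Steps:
M = 22
Q(t) = -6 (Q(t) = (2 - 4) - 4 = -2 - 4 = -6)
118*(M + 5*(7 + (Q(2) - 1*(-1)))) = 118*(22 + 5*(7 + (-6 - 1*(-1)))) = 118*(22 + 5*(7 + (-6 + 1))) = 118*(22 + 5*(7 - 5)) = 118*(22 + 5*2) = 118*(22 + 10) = 118*32 = 3776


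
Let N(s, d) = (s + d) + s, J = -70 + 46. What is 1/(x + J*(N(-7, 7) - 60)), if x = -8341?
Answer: -1/6733 ≈ -0.00014852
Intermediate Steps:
J = -24
N(s, d) = d + 2*s (N(s, d) = (d + s) + s = d + 2*s)
1/(x + J*(N(-7, 7) - 60)) = 1/(-8341 - 24*((7 + 2*(-7)) - 60)) = 1/(-8341 - 24*((7 - 14) - 60)) = 1/(-8341 - 24*(-7 - 60)) = 1/(-8341 - 24*(-67)) = 1/(-8341 + 1608) = 1/(-6733) = -1/6733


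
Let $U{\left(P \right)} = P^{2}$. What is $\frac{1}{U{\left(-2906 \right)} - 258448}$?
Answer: $\frac{1}{8186388} \approx 1.2215 \cdot 10^{-7}$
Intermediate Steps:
$\frac{1}{U{\left(-2906 \right)} - 258448} = \frac{1}{\left(-2906\right)^{2} - 258448} = \frac{1}{8444836 - 258448} = \frac{1}{8186388}$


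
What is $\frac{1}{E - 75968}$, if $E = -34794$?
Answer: $- \frac{1}{110762} \approx -9.0284 \cdot 10^{-6}$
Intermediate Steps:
$\frac{1}{E - 75968} = \frac{1}{-34794 - 75968} = \frac{1}{-110762} = - \frac{1}{110762}$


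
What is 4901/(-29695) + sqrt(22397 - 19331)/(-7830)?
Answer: -4901/29695 - sqrt(3066)/7830 ≈ -0.17212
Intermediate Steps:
4901/(-29695) + sqrt(22397 - 19331)/(-7830) = 4901*(-1/29695) + sqrt(3066)*(-1/7830) = -4901/29695 - sqrt(3066)/7830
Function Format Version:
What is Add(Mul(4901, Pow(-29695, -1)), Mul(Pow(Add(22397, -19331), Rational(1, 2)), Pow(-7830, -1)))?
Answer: Add(Rational(-4901, 29695), Mul(Rational(-1, 7830), Pow(3066, Rational(1, 2)))) ≈ -0.17212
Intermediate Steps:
Add(Mul(4901, Pow(-29695, -1)), Mul(Pow(Add(22397, -19331), Rational(1, 2)), Pow(-7830, -1))) = Add(Mul(4901, Rational(-1, 29695)), Mul(Pow(3066, Rational(1, 2)), Rational(-1, 7830))) = Add(Rational(-4901, 29695), Mul(Rational(-1, 7830), Pow(3066, Rational(1, 2))))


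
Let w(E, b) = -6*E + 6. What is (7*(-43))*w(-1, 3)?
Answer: -3612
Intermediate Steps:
w(E, b) = 6 - 6*E
(7*(-43))*w(-1, 3) = (7*(-43))*(6 - 6*(-1)) = -301*(6 + 6) = -301*12 = -3612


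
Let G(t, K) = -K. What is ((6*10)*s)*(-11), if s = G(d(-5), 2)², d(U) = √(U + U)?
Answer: -2640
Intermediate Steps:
d(U) = √2*√U (d(U) = √(2*U) = √2*√U)
s = 4 (s = (-1*2)² = (-2)² = 4)
((6*10)*s)*(-11) = ((6*10)*4)*(-11) = (60*4)*(-11) = 240*(-11) = -2640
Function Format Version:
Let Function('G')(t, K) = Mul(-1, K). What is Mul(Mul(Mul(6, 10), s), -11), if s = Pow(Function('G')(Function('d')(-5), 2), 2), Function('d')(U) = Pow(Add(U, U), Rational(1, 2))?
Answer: -2640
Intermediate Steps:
Function('d')(U) = Mul(Pow(2, Rational(1, 2)), Pow(U, Rational(1, 2))) (Function('d')(U) = Pow(Mul(2, U), Rational(1, 2)) = Mul(Pow(2, Rational(1, 2)), Pow(U, Rational(1, 2))))
s = 4 (s = Pow(Mul(-1, 2), 2) = Pow(-2, 2) = 4)
Mul(Mul(Mul(6, 10), s), -11) = Mul(Mul(Mul(6, 10), 4), -11) = Mul(Mul(60, 4), -11) = Mul(240, -11) = -2640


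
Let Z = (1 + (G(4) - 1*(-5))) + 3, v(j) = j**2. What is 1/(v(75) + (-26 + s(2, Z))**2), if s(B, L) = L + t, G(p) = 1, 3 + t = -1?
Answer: 1/6025 ≈ 0.00016598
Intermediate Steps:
t = -4 (t = -3 - 1 = -4)
Z = 10 (Z = (1 + (1 - 1*(-5))) + 3 = (1 + (1 + 5)) + 3 = (1 + 6) + 3 = 7 + 3 = 10)
s(B, L) = -4 + L (s(B, L) = L - 4 = -4 + L)
1/(v(75) + (-26 + s(2, Z))**2) = 1/(75**2 + (-26 + (-4 + 10))**2) = 1/(5625 + (-26 + 6)**2) = 1/(5625 + (-20)**2) = 1/(5625 + 400) = 1/6025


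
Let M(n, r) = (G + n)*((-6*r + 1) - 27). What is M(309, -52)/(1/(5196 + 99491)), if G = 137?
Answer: 13353454972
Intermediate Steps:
M(n, r) = (-26 - 6*r)*(137 + n) (M(n, r) = (137 + n)*((-6*r + 1) - 27) = (137 + n)*((1 - 6*r) - 27) = (137 + n)*(-26 - 6*r) = (-26 - 6*r)*(137 + n))
M(309, -52)/(1/(5196 + 99491)) = (-3562 - 822*(-52) - 26*309 - 6*309*(-52))/(1/(5196 + 99491)) = (-3562 + 42744 - 8034 + 96408)/(1/104687) = 127556/(1/104687) = 127556*104687 = 13353454972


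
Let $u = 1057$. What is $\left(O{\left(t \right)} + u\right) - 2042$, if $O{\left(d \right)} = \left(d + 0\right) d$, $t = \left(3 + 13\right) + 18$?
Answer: $171$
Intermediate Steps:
$t = 34$ ($t = 16 + 18 = 34$)
$O{\left(d \right)} = d^{2}$ ($O{\left(d \right)} = d d = d^{2}$)
$\left(O{\left(t \right)} + u\right) - 2042 = \left(34^{2} + 1057\right) - 2042 = \left(1156 + 1057\right) - 2042 = 2213 - 2042 = 171$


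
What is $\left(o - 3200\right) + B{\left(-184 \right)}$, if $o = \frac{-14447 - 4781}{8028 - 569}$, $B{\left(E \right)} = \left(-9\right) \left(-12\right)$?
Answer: $- \frac{23082456}{7459} \approx -3094.6$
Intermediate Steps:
$B{\left(E \right)} = 108$
$o = - \frac{19228}{7459} \approx -2.5778$
$\left(o - 3200\right) + B{\left(-184 \right)} = \left(- \frac{19228}{7459} - 3200\right) + 108 = - \frac{23888028}{7459} + 108 = - \frac{23082456}{7459}$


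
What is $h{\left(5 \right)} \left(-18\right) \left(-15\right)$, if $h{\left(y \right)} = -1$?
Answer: $-270$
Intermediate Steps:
$h{\left(5 \right)} \left(-18\right) \left(-15\right) = \left(-1\right) \left(-18\right) \left(-15\right) = 18 \left(-15\right) = -270$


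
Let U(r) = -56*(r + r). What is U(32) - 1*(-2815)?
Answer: -769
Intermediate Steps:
U(r) = -112*r
U(32) - 1*(-2815) = -112*32 - 1*(-2815) = -3584 + 2815 = -769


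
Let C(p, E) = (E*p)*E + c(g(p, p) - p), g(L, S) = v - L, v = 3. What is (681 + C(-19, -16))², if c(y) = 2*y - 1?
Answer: 16826404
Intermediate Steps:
g(L, S) = 3 - L
c(y) = -1 + 2*y
C(p, E) = 5 - 4*p + p*E² (C(p, E) = (E*p)*E + (-1 + 2*((3 - p) - p)) = p*E² + (-1 + 2*(3 - 2*p)) = p*E² + (-1 + (6 - 4*p)) = p*E² + (5 - 4*p) = 5 - 4*p + p*E²)
(681 + C(-19, -16))² = (681 + (5 - 4*(-19) - 19*(-16)²))² = (681 + (5 + 76 - 19*256))² = (681 + (5 + 76 - 4864))² = (681 - 4783)² = (-4102)² = 16826404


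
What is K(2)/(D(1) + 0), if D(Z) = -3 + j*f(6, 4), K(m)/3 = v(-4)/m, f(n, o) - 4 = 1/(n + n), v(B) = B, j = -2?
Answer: 36/67 ≈ 0.53731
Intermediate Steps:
f(n, o) = 4 + 1/(2*n) (f(n, o) = 4 + 1/(n + n) = 4 + 1/(2*n))
K(m) = -12/m (K(m) = 3*(-4/m) = -12/m)
D(Z) = -67/6 (D(Z) = -3 - 2*(4 + (1/2)/6) = -3 - 2*(4 + (1/2)*(1/6)) = -3 - 2*(4 + 1/12) = -3 - 2*49/12 = -3 - 49/6 = -67/6)
K(2)/(D(1) + 0) = (-12/2)/(-67/6 + 0) = (-12*1/2)/(-67/6) = -6/67*(-6) = 36/67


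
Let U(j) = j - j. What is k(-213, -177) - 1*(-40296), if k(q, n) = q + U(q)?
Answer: 40083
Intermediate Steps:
U(j) = 0
k(q, n) = q (k(q, n) = q + 0 = q)
k(-213, -177) - 1*(-40296) = -213 - 1*(-40296) = -213 + 40296 = 40083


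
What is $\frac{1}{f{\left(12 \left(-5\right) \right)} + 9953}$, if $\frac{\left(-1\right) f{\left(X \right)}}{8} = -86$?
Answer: $\frac{1}{10641} \approx 9.3976 \cdot 10^{-5}$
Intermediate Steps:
$f{\left(X \right)} = 688$ ($f{\left(X \right)} = \left(-8\right) \left(-86\right) = 688$)
$\frac{1}{f{\left(12 \left(-5\right) \right)} + 9953} = \frac{1}{688 + 9953} = \frac{1}{10641}$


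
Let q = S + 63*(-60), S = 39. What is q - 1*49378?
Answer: -53119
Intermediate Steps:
q = -3741 (q = 39 + 63*(-60) = 39 - 3780 = -3741)
q - 1*49378 = -3741 - 1*49378 = -3741 - 49378 = -53119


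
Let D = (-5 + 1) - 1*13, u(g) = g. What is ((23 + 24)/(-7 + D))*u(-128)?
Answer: 752/3 ≈ 250.67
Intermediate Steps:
D = -17 (D = -4 - 13 = -17)
((23 + 24)/(-7 + D))*u(-128) = ((23 + 24)/(-7 - 17))*(-128) = (47/(-24))*(-128) = (47*(-1/24))*(-128) = -47/24*(-128) = 752/3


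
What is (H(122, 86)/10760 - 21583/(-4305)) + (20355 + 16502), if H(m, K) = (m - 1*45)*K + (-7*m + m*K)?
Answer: 85379240749/2316090 ≈ 36864.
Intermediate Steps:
H(m, K) = -7*m + K*m + K*(-45 + m) (H(m, K) = (m - 45)*K + (-7*m + K*m) = (-45 + m)*K + (-7*m + K*m) = K*(-45 + m) + (-7*m + K*m) = -7*m + K*m + K*(-45 + m))
(H(122, 86)/10760 - 21583/(-4305)) + (20355 + 16502) = ((-45*86 - 7*122 + 2*86*122)/10760 - 21583/(-4305)) + (20355 + 16502) = ((-3870 - 854 + 20984)*(1/10760) - 21583*(-1/4305)) + 36857 = (16260*(1/10760) + 21583/4305) + 36857 = (813/538 + 21583/4305) + 36857 = 15111619/2316090 + 36857 = 85379240749/2316090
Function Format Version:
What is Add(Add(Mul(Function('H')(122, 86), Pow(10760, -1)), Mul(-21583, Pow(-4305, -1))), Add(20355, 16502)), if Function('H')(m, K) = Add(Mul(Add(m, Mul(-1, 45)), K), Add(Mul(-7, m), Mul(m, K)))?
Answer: Rational(85379240749, 2316090) ≈ 36864.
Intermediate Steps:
Function('H')(m, K) = Add(Mul(-7, m), Mul(K, m), Mul(K, Add(-45, m))) (Function('H')(m, K) = Add(Mul(Add(m, -45), K), Add(Mul(-7, m), Mul(K, m))) = Add(Mul(Add(-45, m), K), Add(Mul(-7, m), Mul(K, m))) = Add(Mul(K, Add(-45, m)), Add(Mul(-7, m), Mul(K, m))) = Add(Mul(-7, m), Mul(K, m), Mul(K, Add(-45, m))))
Add(Add(Mul(Function('H')(122, 86), Pow(10760, -1)), Mul(-21583, Pow(-4305, -1))), Add(20355, 16502)) = Add(Add(Mul(Add(Mul(-45, 86), Mul(-7, 122), Mul(2, 86, 122)), Pow(10760, -1)), Mul(-21583, Pow(-4305, -1))), Add(20355, 16502)) = Add(Add(Mul(Add(-3870, -854, 20984), Rational(1, 10760)), Mul(-21583, Rational(-1, 4305))), 36857) = Add(Add(Mul(16260, Rational(1, 10760)), Rational(21583, 4305)), 36857) = Add(Add(Rational(813, 538), Rational(21583, 4305)), 36857) = Add(Rational(15111619, 2316090), 36857) = Rational(85379240749, 2316090)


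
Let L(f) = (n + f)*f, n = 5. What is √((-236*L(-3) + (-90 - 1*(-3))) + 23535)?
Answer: 4*√1554 ≈ 157.68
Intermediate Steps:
L(f) = f*(5 + f) (L(f) = (5 + f)*f = f*(5 + f))
√((-236*L(-3) + (-90 - 1*(-3))) + 23535) = √((-(-708)*(5 - 3) + (-90 - 1*(-3))) + 23535) = √((-(-708)*2 + (-90 + 3)) + 23535) = √((-236*(-6) - 87) + 23535) = √((1416 - 87) + 23535) = √(1329 + 23535) = √24864 = 4*√1554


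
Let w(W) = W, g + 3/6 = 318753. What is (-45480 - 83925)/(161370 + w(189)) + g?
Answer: 34331470495/107706 ≈ 3.1875e+5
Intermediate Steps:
g = 637505/2 (g = -½ + 318753 = 637505/2 ≈ 3.1875e+5)
(-45480 - 83925)/(161370 + w(189)) + g = (-45480 - 83925)/(161370 + 189) + 637505/2 = -129405/161559 + 637505/2 = -129405*1/161559 + 637505/2 = -43135/53853 + 637505/2 = 34331470495/107706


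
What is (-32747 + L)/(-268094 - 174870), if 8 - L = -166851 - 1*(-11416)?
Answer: -30674/110741 ≈ -0.27699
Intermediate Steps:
L = 155443 (L = 8 - (-166851 - 1*(-11416)) = 8 - (-166851 + 11416) = 8 - 1*(-155435) = 8 + 155435 = 155443)
(-32747 + L)/(-268094 - 174870) = (-32747 + 155443)/(-268094 - 174870) = 122696/(-442964) = 122696*(-1/442964) = -30674/110741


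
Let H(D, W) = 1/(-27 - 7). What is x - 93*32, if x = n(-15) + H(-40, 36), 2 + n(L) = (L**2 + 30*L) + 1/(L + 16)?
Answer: -108869/34 ≈ -3202.0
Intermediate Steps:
H(D, W) = -1/34 (H(D, W) = 1/(-34) = -1/34)
n(L) = -2 + L**2 + 1/(16 + L) + 30*L (n(L) = -2 + ((L**2 + 30*L) + 1/(L + 16)) = -2 + ((L**2 + 30*L) + 1/(16 + L)) = -2 + (L**2 + 1/(16 + L) + 30*L) = -2 + L**2 + 1/(16 + L) + 30*L)
x = -7685/34 (x = (-31 + (-15)**3 + 46*(-15)**2 + 478*(-15))/(16 - 15) - 1/34 = (-31 - 3375 + 46*225 - 7170)/1 - 1/34 = 1*(-31 - 3375 + 10350 - 7170) - 1/34 = 1*(-226) - 1/34 = -226 - 1/34 = -7685/34 ≈ -226.03)
x - 93*32 = -7685/34 - 93*32 = -7685/34 - 2976 = -108869/34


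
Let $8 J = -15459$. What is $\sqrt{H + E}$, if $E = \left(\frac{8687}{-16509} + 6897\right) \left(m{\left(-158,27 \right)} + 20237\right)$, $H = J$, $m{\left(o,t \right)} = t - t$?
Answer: $\frac{5 \sqrt{24343819448227962}}{66036} \approx 11814.0$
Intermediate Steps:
$m{\left(o,t \right)} = 0$
$J = - \frac{15459}{8}$ ($J = \frac{1}{8} \left(-15459\right) = - \frac{15459}{8} \approx -1932.4$)
$H = - \frac{15459}{8} \approx -1932.4$
$E = \frac{2304061090982}{16509}$ ($E = \left(\frac{8687}{-16509} + 6897\right) \left(0 + 20237\right) = \left(8687 \left(- \frac{1}{16509}\right) + 6897\right) 20237 = \left(- \frac{8687}{16509} + 6897\right) 20237 = \frac{113853886}{16509} \cdot 20237 = \frac{2304061090982}{16509} \approx 1.3956 \cdot 10^{8}$)
$\sqrt{H + E} = \sqrt{- \frac{15459}{8} + \frac{2304061090982}{16509}} = \sqrt{\frac{18432233515225}{132072}} = \frac{5 \sqrt{24343819448227962}}{66036}$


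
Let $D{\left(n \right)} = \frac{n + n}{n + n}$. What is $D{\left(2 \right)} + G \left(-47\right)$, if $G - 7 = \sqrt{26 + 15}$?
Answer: $-328 - 47 \sqrt{41} \approx -628.95$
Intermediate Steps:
$G = 7 + \sqrt{41}$ ($G = 7 + \sqrt{26 + 15} = 7 + \sqrt{41} \approx 13.403$)
$D{\left(n \right)} = 1$ ($D{\left(n \right)} = \frac{2 n}{2 n} = 2 n \frac{1}{2 n} = 1$)
$D{\left(2 \right)} + G \left(-47\right) = 1 + \left(7 + \sqrt{41}\right) \left(-47\right) = 1 - \left(329 + 47 \sqrt{41}\right) = -328 - 47 \sqrt{41}$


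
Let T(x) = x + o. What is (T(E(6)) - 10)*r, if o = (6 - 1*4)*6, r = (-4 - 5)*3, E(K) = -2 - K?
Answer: 162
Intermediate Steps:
r = -27 (r = -9*3 = -27)
o = 12 (o = (6 - 4)*6 = 2*6 = 12)
T(x) = 12 + x (T(x) = x + 12 = 12 + x)
(T(E(6)) - 10)*r = ((12 + (-2 - 1*6)) - 10)*(-27) = ((12 + (-2 - 6)) - 10)*(-27) = ((12 - 8) - 10)*(-27) = (4 - 10)*(-27) = -6*(-27) = 162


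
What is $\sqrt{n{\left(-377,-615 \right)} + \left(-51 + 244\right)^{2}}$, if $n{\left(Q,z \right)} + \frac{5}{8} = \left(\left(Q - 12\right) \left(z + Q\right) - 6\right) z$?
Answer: $\frac{3 i \sqrt{421831434}}{4} \approx 15404.0 i$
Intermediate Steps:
$n{\left(Q,z \right)} = - \frac{5}{8} + z \left(-6 + \left(-12 + Q\right) \left(Q + z\right)\right)$ ($n{\left(Q,z \right)} = - \frac{5}{8} + \left(\left(Q - 12\right) \left(z + Q\right) - 6\right) z = - \frac{5}{8} + \left(\left(-12 + Q\right) \left(Q + z\right) - 6\right) z = - \frac{5}{8} + \left(-6 + \left(-12 + Q\right) \left(Q + z\right)\right) z = - \frac{5}{8} + z \left(-6 + \left(-12 + Q\right) \left(Q + z\right)\right)$)
$\sqrt{n{\left(-377,-615 \right)} + \left(-51 + 244\right)^{2}} = \sqrt{\left(- \frac{5}{8} - 12 \left(-615\right)^{2} - -3690 - 377 \left(-615\right)^{2} - 615 \left(-377\right)^{2} - \left(-4524\right) \left(-615\right)\right) + \left(-51 + 244\right)^{2}} = \sqrt{\left(- \frac{5}{8} - 4538700 + 3690 - 142590825 - 87409335 - 2782260\right) + 193^{2}} = \sqrt{\left(- \frac{5}{8} - 4538700 + 3690 - 142590825 - 87409335 - 2782260\right) + 37249} = \sqrt{- \frac{1898539445}{8} + 37249} = \sqrt{- \frac{1898241453}{8}} = \frac{3 i \sqrt{421831434}}{4}$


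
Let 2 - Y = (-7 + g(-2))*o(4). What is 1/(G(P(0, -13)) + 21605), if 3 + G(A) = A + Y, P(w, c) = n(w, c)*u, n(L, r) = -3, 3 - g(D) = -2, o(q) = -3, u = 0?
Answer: 1/21598 ≈ 4.6301e-5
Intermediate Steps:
g(D) = 5 (g(D) = 3 - 1*(-2) = 3 + 2 = 5)
Y = -4 (Y = 2 - (-7 + 5)*(-3) = 2 - (-2)*(-3) = 2 - 1*6 = 2 - 6 = -4)
P(w, c) = 0 (P(w, c) = -3*0 = 0)
G(A) = -7 + A (G(A) = -3 + (A - 4) = -3 + (-4 + A) = -7 + A)
1/(G(P(0, -13)) + 21605) = 1/((-7 + 0) + 21605) = 1/(-7 + 21605) = 1/21598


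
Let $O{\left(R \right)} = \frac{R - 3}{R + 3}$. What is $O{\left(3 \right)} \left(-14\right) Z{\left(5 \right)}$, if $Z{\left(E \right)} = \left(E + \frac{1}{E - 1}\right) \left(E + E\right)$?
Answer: $0$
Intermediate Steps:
$O{\left(R \right)} = \frac{-3 + R}{3 + R}$
$Z{\left(E \right)} = 2 E \left(E + \frac{1}{-1 + E}\right)$ ($Z{\left(E \right)} = \left(E + \frac{1}{-1 + E}\right) 2 E = 2 E \left(E + \frac{1}{-1 + E}\right)$)
$O{\left(3 \right)} \left(-14\right) Z{\left(5 \right)} = \frac{-3 + 3}{3 + 3} \left(-14\right) 2 \cdot 5 \frac{1}{-1 + 5} \left(1 + 5^{2} - 5\right) = \frac{1}{6} \cdot 0 \left(-14\right) 2 \cdot 5 \cdot \frac{1}{4} \left(1 + 25 - 5\right) = \frac{1}{6} \cdot 0 \left(-14\right) 2 \cdot 5 \cdot \frac{1}{4} \cdot 21 = 0 \left(-14\right) \frac{105}{2} = 0 \cdot \frac{105}{2} = 0$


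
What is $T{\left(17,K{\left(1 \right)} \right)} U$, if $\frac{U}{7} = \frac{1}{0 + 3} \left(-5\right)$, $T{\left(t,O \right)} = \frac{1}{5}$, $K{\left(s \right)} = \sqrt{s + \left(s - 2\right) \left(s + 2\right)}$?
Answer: $- \frac{7}{3} \approx -2.3333$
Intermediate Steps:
$K{\left(s \right)} = \sqrt{s + \left(-2 + s\right) \left(2 + s\right)}$
$T{\left(t,O \right)} = \frac{1}{5}$
$U = - \frac{35}{3}$ ($U = 7 \frac{1}{0 + 3} \left(-5\right) = 7 \cdot \frac{1}{3} \left(-5\right) = 7 \left(- \frac{5}{3}\right) = - \frac{35}{3} \approx -11.667$)
$T{\left(17,K{\left(1 \right)} \right)} U = \frac{1}{5} \left(- \frac{35}{3}\right) = - \frac{7}{3}$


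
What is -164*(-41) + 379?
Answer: 7103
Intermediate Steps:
-164*(-41) + 379 = 6724 + 379 = 7103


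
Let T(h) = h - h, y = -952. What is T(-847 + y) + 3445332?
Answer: 3445332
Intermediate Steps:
T(h) = 0
T(-847 + y) + 3445332 = 0 + 3445332 = 3445332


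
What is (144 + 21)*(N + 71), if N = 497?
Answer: 93720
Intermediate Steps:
(144 + 21)*(N + 71) = (144 + 21)*(497 + 71) = 165*568 = 93720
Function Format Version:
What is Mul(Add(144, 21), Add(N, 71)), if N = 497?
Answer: 93720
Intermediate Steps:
Mul(Add(144, 21), Add(N, 71)) = Mul(Add(144, 21), Add(497, 71)) = Mul(165, 568) = 93720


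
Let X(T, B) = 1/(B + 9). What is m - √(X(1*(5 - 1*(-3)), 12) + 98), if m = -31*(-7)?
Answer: 217 - √43239/21 ≈ 207.10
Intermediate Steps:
m = 217
X(T, B) = 1/(9 + B)
m - √(X(1*(5 - 1*(-3)), 12) + 98) = 217 - √(1/(9 + 12) + 98) = 217 - √(1/21 + 98) = 217 - √(2059/21) = 217 - √43239/21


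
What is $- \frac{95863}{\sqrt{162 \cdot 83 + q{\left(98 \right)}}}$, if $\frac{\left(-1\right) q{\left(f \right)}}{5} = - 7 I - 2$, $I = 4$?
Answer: $- \frac{95863 \sqrt{3399}}{6798} \approx -822.14$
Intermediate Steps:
$q{\left(f \right)} = 150$ ($q{\left(f \right)} = - 5 \left(\left(-7\right) 4 - 2\right) = - 5 \left(-28 - 2\right) = \left(-5\right) \left(-30\right) = 150$)
$- \frac{95863}{\sqrt{162 \cdot 83 + q{\left(98 \right)}}} = - \frac{95863}{\sqrt{162 \cdot 83 + 150}} = - \frac{95863}{\sqrt{13446 + 150}} = - \frac{95863}{\sqrt{13596}} = - \frac{95863}{2 \sqrt{3399}} = - 95863 \frac{\sqrt{3399}}{6798} = - \frac{95863 \sqrt{3399}}{6798}$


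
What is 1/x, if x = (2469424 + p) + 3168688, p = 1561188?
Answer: 1/7199300 ≈ 1.3890e-7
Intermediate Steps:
x = 7199300 (x = (2469424 + 1561188) + 3168688 = 4030612 + 3168688 = 7199300)
1/x = 1/7199300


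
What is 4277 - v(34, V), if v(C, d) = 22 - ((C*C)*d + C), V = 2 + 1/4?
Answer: 6890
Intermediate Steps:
V = 9/4 (V = 2 + 1*(¼) = 2 + ¼ = 9/4 ≈ 2.2500)
v(C, d) = 22 - C - d*C² (v(C, d) = 22 - (C²*d + C) = 22 - (d*C² + C) = 22 - (C + d*C²) = 22 + (-C - d*C²) = 22 - C - d*C²)
4277 - v(34, V) = 4277 - (22 - 1*34 - 1*9/4*34²) = 4277 - (22 - 34 - 1*9/4*1156) = 4277 - (22 - 34 - 2601) = 4277 - 1*(-2613) = 4277 + 2613 = 6890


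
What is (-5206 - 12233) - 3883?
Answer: -21322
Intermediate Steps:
(-5206 - 12233) - 3883 = -17439 - 3883 = -21322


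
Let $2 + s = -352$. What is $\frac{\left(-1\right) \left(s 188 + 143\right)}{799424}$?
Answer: $\frac{66409}{799424} \approx 0.083071$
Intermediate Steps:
$s = -354$ ($s = -2 - 352 = -354$)
$\frac{\left(-1\right) \left(s 188 + 143\right)}{799424} = \frac{\left(-1\right) \left(\left(-354\right) 188 + 143\right)}{799424} = - (-66552 + 143) \frac{1}{799424} = \left(-1\right) \left(-66409\right) \frac{1}{799424} = 66409 \cdot \frac{1}{799424} = \frac{66409}{799424}$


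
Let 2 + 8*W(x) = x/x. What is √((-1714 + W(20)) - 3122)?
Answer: I*√77378/4 ≈ 69.542*I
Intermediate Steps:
W(x) = -⅛ (W(x) = -¼ + (x/x)/8 = -¼ + (⅛)*1 = -¼ + ⅛ = -⅛)
√((-1714 + W(20)) - 3122) = √((-1714 - ⅛) - 3122) = √(-13713/8 - 3122) = √(-38689/8) = I*√77378/4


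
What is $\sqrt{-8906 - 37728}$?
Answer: $i \sqrt{46634} \approx 215.95 i$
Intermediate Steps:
$\sqrt{-8906 - 37728} = \sqrt{-46634} = i \sqrt{46634}$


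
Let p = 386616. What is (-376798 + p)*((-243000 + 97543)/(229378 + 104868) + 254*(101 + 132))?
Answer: 97105917255335/167123 ≈ 5.8104e+8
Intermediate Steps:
(-376798 + p)*((-243000 + 97543)/(229378 + 104868) + 254*(101 + 132)) = (-376798 + 386616)*((-243000 + 97543)/(229378 + 104868) + 254*(101 + 132)) = 9818*(-145457/334246 + 254*233) = 9818*(-145457*1/334246 + 59182) = 9818*(-145457/334246 + 59182) = 9818*(19781201315/334246) = 97105917255335/167123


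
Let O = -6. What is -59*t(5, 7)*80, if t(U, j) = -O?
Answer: -28320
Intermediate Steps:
t(U, j) = 6 (t(U, j) = -1*(-6) = 6)
-59*t(5, 7)*80 = -59*6*80 = -354*80 = -28320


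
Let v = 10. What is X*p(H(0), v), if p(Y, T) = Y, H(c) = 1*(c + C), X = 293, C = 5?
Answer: 1465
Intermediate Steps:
H(c) = 5 + c (H(c) = 1*(c + 5) = 1*(5 + c) = 5 + c)
X*p(H(0), v) = 293*(5 + 0) = 293*5 = 1465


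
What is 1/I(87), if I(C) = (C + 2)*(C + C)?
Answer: 1/15486 ≈ 6.4574e-5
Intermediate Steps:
I(C) = 2*C*(2 + C) (I(C) = (2 + C)*(2*C) = 2*C*(2 + C))
1/I(87) = 1/(2*87*(2 + 87)) = 1/(2*87*89) = 1/15486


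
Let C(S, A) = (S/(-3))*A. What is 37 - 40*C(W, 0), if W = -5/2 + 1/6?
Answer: 37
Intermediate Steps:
W = -7/3 (W = -5*½ + 1*(⅙) = -5/2 + ⅙ = -7/3 ≈ -2.3333)
C(S, A) = -A*S/3 (C(S, A) = (S*(-⅓))*A = (-S/3)*A = -A*S/3)
37 - 40*C(W, 0) = 37 - (-40)*0*(-7)/(3*3) = 37 - 40*0 = 37 + 0 = 37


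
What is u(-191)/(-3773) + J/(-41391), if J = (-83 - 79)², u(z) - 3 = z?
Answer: -160912/275429 ≈ -0.58422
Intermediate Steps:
u(z) = 3 + z
J = 26244 (J = (-162)² = 26244)
u(-191)/(-3773) + J/(-41391) = (3 - 191)/(-3773) + 26244/(-41391) = -188*(-1/3773) + 26244*(-1/41391) = 188/3773 - 324/511 = -160912/275429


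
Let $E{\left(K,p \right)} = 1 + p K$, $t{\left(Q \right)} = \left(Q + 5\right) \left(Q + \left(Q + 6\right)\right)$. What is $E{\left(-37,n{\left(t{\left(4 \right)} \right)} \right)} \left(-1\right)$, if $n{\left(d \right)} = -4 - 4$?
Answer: $-297$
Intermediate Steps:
$t{\left(Q \right)} = \left(5 + Q\right) \left(6 + 2 Q\right)$ ($t{\left(Q \right)} = \left(5 + Q\right) \left(Q + \left(6 + Q\right)\right) = \left(5 + Q\right) \left(6 + 2 Q\right)$)
$n{\left(d \right)} = -8$ ($n{\left(d \right)} = -4 - 4 = -8$)
$E{\left(K,p \right)} = 1 + K p$
$E{\left(-37,n{\left(t{\left(4 \right)} \right)} \right)} \left(-1\right) = \left(1 - -296\right) \left(-1\right) = \left(1 + 296\right) \left(-1\right) = 297 \left(-1\right) = -297$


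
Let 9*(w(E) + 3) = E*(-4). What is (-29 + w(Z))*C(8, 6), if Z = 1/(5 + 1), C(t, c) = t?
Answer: -6928/27 ≈ -256.59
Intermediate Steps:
Z = ⅙ (Z = 1/6 = ⅙ ≈ 0.16667)
w(E) = -3 - 4*E/9 (w(E) = -3 + (E*(-4))/9 = -3 + (-4*E)/9 = -3 - 4*E/9)
(-29 + w(Z))*C(8, 6) = (-29 + (-3 - 4/9*⅙))*8 = (-29 + (-3 - 2/27))*8 = (-29 - 83/27)*8 = -866/27*8 = -6928/27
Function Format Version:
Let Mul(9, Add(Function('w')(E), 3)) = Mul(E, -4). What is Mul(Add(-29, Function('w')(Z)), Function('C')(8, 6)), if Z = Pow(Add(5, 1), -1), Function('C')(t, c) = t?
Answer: Rational(-6928, 27) ≈ -256.59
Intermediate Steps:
Z = Rational(1, 6) (Z = Pow(6, -1) = Rational(1, 6) ≈ 0.16667)
Function('w')(E) = Add(-3, Mul(Rational(-4, 9), E)) (Function('w')(E) = Add(-3, Mul(Rational(1, 9), Mul(E, -4))) = Add(-3, Mul(Rational(1, 9), Mul(-4, E))) = Add(-3, Mul(Rational(-4, 9), E)))
Mul(Add(-29, Function('w')(Z)), Function('C')(8, 6)) = Mul(Add(-29, Add(-3, Mul(Rational(-4, 9), Rational(1, 6)))), 8) = Mul(Add(-29, Add(-3, Rational(-2, 27))), 8) = Mul(Add(-29, Rational(-83, 27)), 8) = Mul(Rational(-866, 27), 8) = Rational(-6928, 27)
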